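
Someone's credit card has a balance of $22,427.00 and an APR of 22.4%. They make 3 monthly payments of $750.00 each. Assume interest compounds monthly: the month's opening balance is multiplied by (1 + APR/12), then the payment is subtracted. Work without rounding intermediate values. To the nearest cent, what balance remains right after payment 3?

Monthly rate r = 22.4%/12 = 1.86667% = 0.0186667.
Each month: B ← B·(1+r) − $750.00.
Month 1: interest $418.64; balance after payment $22,095.64.
Month 2: interest $412.45; balance after payment $21,758.09.
Month 3: interest $406.15; balance after payment $21,414.24.

$21,414.24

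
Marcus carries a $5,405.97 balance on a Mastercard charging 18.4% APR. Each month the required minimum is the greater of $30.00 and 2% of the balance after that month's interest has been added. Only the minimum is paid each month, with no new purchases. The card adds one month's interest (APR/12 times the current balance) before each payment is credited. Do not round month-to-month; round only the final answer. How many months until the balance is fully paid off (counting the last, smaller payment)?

Monthly rate r = 18.4%/12 = 1.53333% = 0.0153333.
While 2% of the post-interest balance exceeds $30.00, each month B ← (B·(1+r))·(1 − 0.02), i.e. B shrinks by the factor (1+r)·0.98 = 0.99503.
This holds for months 1–261. Entering month 262 the balance is $1,471.42; 2% of the post-interest balance is now below $30.00, so the flat $30.00 minimum applies from here.
From month 262 a fixed $30.00 at rate r clears $1,471.42 in 92 more payments. Total: 261 + 92 = 353 months.

353 months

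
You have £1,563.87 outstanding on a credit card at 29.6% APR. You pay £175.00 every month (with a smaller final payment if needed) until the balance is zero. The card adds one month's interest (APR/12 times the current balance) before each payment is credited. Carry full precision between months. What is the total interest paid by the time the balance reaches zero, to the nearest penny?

£224.85

Monthly rate r = 29.6%/12 = 2.46667% = 0.0246667.
Payoff takes n = ⌈−ln(1 − rB₀/P)/ln(1+r)⌉ = ⌈10.219⌉ = 11 payments; the last is £38.72.
Total paid = 10·£175.00 + £38.72 = £1,788.72.
Total interest = total paid − principal = £1,788.72 − £1,563.87 = £224.85.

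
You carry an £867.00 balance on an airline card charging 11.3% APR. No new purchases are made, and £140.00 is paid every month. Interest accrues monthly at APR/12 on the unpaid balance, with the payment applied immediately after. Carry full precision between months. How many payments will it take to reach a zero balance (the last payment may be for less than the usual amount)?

Monthly rate r = 11.3%/12 = 0.941667% = 0.00941667.
Recurrence: B ← B·(1+r) − £140.00.
Month 1: interest £8.16; balance after payment £735.16.
Month 2: interest £6.92; balance after payment £602.09.
Closed form: n = −ln(1 − rB₀/P)/ln(1+r) = −ln(0.94168)/ln(1.00942) ≈ 6.411, so the balance reaches zero during payment 7.

7 months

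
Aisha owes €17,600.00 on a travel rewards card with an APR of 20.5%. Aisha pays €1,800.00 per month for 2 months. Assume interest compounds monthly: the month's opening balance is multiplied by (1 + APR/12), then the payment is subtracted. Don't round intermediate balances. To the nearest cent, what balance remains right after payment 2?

Monthly rate r = 20.5%/12 = 1.70833% = 0.0170833.
Each month: B ← B·(1+r) − €1,800.00.
Month 1: interest €300.67; balance after payment €16,100.67.
Month 2: interest €275.05; balance after payment €14,575.72.

€14,575.72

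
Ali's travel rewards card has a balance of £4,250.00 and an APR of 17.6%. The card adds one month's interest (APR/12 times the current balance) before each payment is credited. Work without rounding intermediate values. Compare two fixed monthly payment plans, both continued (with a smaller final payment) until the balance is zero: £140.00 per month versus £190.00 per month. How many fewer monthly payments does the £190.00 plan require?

Monthly rate r = 17.6%/12 = 1.46667% = 0.0146667.
At £140.00/mo: n = ⌈−ln(1 − rB₀/P)/ln(1+r)⌉ = 41 payments (last £65.74); total interest = total paid − £4,250.00 = £1,415.74.
At £190.00/mo: 28 payments (last £58.72); total interest £938.72.
Payments saved = 41 − 28 = 13.

13 fewer payments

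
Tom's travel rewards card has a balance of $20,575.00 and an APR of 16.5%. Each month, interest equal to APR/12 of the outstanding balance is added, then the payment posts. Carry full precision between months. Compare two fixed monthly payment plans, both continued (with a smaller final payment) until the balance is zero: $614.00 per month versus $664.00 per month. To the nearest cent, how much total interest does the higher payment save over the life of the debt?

$770.42

Monthly rate r = 16.5%/12 = 1.375% = 0.01375.
At $614.00/mo: n = ⌈−ln(1 − rB₀/P)/ln(1+r)⌉ = 46 payments (last $138.25); total interest = total paid − $20,575.00 = $7,193.25.
At $664.00/mo: 41 payments (last $437.83); total interest $6,422.83.
Interest saved = $7,193.25 − $6,422.83 = $770.42.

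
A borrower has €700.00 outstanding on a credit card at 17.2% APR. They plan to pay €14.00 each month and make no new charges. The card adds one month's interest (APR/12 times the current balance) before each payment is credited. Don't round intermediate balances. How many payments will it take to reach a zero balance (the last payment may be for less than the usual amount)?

89 payments

Monthly rate r = 17.2%/12 = 1.43333% = 0.0143333.
Recurrence: B ← B·(1+r) − €14.00.
Month 1: interest €10.03; balance after payment €696.03.
Month 2: interest €9.98; balance after payment €692.01.
Closed form: n = −ln(1 − rB₀/P)/ln(1+r) = −ln(0.28333)/ln(1.01433) ≈ 88.615, so the balance reaches zero during payment 89.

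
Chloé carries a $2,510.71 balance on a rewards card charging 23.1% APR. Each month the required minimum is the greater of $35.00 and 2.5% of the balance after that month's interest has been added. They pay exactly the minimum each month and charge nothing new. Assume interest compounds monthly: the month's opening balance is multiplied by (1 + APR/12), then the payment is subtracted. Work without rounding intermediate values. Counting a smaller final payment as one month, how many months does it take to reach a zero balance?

Monthly rate r = 23.1%/12 = 1.925% = 0.01925.
While 2.5% of the post-interest balance exceeds $35.00, each month B ← (B·(1+r))·(1 − 0.025), i.e. B shrinks by the factor (1+r)·0.975 = 0.99377.
This holds for months 1–97. Entering month 98 the balance is $1,369.22; 2.5% of the post-interest balance is now below $35.00, so the flat $35.00 minimum applies from here.
From month 98 a fixed $35.00 at rate r clears $1,369.22 in 74 more payments. Total: 97 + 74 = 171 months.

171 months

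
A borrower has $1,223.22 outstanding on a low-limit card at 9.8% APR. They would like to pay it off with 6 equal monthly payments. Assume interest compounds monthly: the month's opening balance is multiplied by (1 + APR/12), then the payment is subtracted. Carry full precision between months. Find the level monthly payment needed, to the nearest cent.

Monthly rate r = 9.8%/12 = 0.816667% = 0.00816667.
Level-payment amortization: P = B₀·r / (1 − (1+r)^(−n)) = 1223.22·0.00816667 / (1 − 1.00817^(−6)).
Denominator 1 − (1+r)^(−6) = 0.0476293668.
P = 9.98963 / 0.0476293668 ≈ 209.74.

$209.74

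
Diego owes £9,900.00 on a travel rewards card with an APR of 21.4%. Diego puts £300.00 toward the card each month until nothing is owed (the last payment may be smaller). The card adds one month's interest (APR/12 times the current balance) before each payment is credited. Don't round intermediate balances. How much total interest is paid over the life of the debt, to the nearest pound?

Monthly rate r = 21.4%/12 = 1.78333% = 0.0178333.
Payoff takes n = ⌈−ln(1 − rB₀/P)/ln(1+r)⌉ = ⌈50.234⌉ = 51 payments; the last is £70.69.
Total paid = 50·£300.00 + £70.69 = £15,070.69.
Total interest = total paid − principal = £15,070.69 − £9,900.00 = £5,170.69.

£5,171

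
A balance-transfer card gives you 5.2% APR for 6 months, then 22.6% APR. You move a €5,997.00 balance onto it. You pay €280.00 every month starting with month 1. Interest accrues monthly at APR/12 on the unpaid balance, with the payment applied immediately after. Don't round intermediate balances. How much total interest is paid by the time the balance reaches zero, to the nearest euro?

€1,030

Promo months 1–6 at r₀ = 5.2%/12 = 0.00433333; months 7+ at r₁ = 22.6%/12 = 0.0188333.
After month 6: iterate B ← B·(1+r₀) − €280.00 for 6 months → €4,456.32.
Then at r₁ with €280.00/mo: n₂ = −ln(1 − r₁·B/P)/ln(1+r₁) ≈ 19.10 → 20 more payments.
Total paid = 25·€280.00 + €27.22 = €7,027.22; interest = €7,027.22 − €5,997.00 = €1,030.22.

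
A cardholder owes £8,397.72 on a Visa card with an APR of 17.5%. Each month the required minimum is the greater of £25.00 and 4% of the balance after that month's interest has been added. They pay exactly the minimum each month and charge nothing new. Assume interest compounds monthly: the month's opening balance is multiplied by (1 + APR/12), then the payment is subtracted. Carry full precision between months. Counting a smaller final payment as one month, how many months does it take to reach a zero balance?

130 months

Monthly rate r = 17.5%/12 = 1.45833% = 0.0145833.
While 4% of the post-interest balance exceeds £25.00, each month B ← (B·(1+r))·(1 − 0.04), i.e. B shrinks by the factor (1+r)·0.96 = 0.974.
This holds for months 1–100. Entering month 101 the balance is £602.64; 4% of the post-interest balance is now below £25.00, so the flat £25.00 minimum applies from here.
From month 101 a fixed £25.00 at rate r clears £602.64 in 30 more payments. Total: 100 + 30 = 130 months.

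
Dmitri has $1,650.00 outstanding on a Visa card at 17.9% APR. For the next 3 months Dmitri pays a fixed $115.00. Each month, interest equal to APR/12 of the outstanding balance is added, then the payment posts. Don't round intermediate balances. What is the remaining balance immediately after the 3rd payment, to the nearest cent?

Monthly rate r = 17.9%/12 = 1.49167% = 0.0149167.
Each month: B ← B·(1+r) − $115.00.
Month 1: interest $24.61; balance after payment $1,559.61.
Month 2: interest $23.26; balance after payment $1,467.88.
Month 3: interest $21.90; balance after payment $1,374.77.

$1,374.77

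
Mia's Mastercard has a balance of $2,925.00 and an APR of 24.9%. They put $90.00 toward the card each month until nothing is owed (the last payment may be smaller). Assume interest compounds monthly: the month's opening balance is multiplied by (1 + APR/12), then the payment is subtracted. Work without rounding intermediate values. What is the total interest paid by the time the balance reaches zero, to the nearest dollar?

$1,992

Monthly rate r = 24.9%/12 = 2.075% = 0.02075.
Payoff takes n = ⌈−ln(1 − rB₀/P)/ln(1+r)⌉ = ⌈54.632⌉ = 55 payments; the last is $57.08.
Total paid = 54·$90.00 + $57.08 = $4,917.08.
Total interest = total paid − principal = $4,917.08 − $2,925.00 = $1,992.08.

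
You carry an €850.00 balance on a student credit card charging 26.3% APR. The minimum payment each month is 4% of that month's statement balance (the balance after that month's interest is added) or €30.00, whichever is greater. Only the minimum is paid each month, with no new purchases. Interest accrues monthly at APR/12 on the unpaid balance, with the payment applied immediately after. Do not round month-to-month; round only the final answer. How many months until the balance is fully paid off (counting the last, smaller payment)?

Monthly rate r = 26.3%/12 = 2.19167% = 0.0219167.
While 4% of the post-interest balance exceeds €30.00, each month B ← (B·(1+r))·(1 − 0.04), i.e. B shrinks by the factor (1+r)·0.96 = 0.98104.
This holds for months 1–8. Entering month 9 the balance is €729.31; 4% of the post-interest balance is now below €30.00, so the flat €30.00 minimum applies from here.
From month 9 a fixed €30.00 at rate r clears €729.31 in 36 more payments. Total: 8 + 36 = 44 months.

44 months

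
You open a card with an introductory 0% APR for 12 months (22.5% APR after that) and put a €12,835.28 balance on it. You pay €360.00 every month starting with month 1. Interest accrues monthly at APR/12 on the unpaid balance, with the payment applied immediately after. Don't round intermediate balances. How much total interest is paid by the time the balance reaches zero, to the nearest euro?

Promo months 1–12 at r₀ = 0%/12 = 0; months 13+ at r₁ = 22.5%/12 = 0.01875.
After month 12 (no interest yet): B = €12,835.28 − 12·€360.00 = €8,515.28.
Then at r₁ with €360.00/mo: n₂ = −ln(1 − r₁·B/P)/ln(1+r₁) ≈ 31.55 → 32 more payments.
Total paid = 43·€360.00 + €199.03 = €15,679.03; interest = €15,679.03 − €12,835.28 = €2,843.75.

€2,844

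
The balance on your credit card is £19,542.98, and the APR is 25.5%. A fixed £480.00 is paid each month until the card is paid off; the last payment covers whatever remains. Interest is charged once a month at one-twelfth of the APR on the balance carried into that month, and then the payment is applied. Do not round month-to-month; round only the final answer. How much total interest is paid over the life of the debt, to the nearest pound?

£26,201

Monthly rate r = 25.5%/12 = 2.125% = 0.02125.
Payoff takes n = ⌈−ln(1 − rB₀/P)/ln(1+r)⌉ = ⌈95.297⌉ = 96 payments; the last is £143.60.
Total paid = 95·£480.00 + £143.60 = £45,743.60.
Total interest = total paid − principal = £45,743.60 − £19,542.98 = £26,200.62.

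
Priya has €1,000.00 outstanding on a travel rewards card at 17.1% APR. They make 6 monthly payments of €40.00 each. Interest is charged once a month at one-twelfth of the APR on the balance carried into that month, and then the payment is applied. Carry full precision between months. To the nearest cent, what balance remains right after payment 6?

€839.89

Monthly rate r = 17.1%/12 = 1.425% = 0.01425.
Each month: B ← B·(1+r) − €40.00.
Month 1: interest €14.25; balance after payment €974.25.
Month 2: interest €13.88; balance after payment €948.13.
Month 3: interest €13.51; balance after payment €921.64.
Month 4: interest €13.13; balance after payment €894.78.
Month 5: interest €12.75; balance after payment €867.53.
Month 6: interest €12.36; balance after payment €839.89.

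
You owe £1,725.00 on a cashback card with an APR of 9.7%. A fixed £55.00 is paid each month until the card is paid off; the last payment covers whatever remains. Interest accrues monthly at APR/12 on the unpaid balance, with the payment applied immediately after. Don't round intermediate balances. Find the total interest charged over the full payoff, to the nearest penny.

£272.54

Monthly rate r = 9.7%/12 = 0.808333% = 0.00808333.
Payoff takes n = ⌈−ln(1 − rB₀/P)/ln(1+r)⌉ = ⌈36.318⌉ = 37 payments; the last is £17.54.
Total paid = 36·£55.00 + £17.54 = £1,997.54.
Total interest = total paid − principal = £1,997.54 − £1,725.00 = £272.54.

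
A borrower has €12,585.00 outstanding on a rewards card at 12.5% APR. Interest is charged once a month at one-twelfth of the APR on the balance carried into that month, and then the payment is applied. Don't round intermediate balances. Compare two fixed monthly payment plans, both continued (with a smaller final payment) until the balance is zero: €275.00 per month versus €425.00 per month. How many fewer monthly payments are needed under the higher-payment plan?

27 fewer payments

Monthly rate r = 12.5%/12 = 1.04167% = 0.0104167.
At €275.00/mo: n = ⌈−ln(1 − rB₀/P)/ln(1+r)⌉ = 63 payments (last €136.13); total interest = total paid − €12,585.00 = €4,601.13.
At €425.00/mo: 36 payments (last €251.97); total interest €2,541.97.
Payments saved = 63 − 36 = 27.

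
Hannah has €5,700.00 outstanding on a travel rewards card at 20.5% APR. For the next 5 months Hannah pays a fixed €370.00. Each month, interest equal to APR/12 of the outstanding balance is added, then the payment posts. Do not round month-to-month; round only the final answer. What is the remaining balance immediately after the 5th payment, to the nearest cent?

€4,289.50

Monthly rate r = 20.5%/12 = 1.70833% = 0.0170833.
Each month: B ← B·(1+r) − €370.00.
Month 1: interest €97.38; balance after payment €5,427.38.
Month 2: interest €92.72; balance after payment €5,150.09.
Month 3: interest €87.98; balance after payment €4,868.07.
Month 4: interest €83.16; balance after payment €4,581.24.
Month 5: interest €78.26; balance after payment €4,289.50.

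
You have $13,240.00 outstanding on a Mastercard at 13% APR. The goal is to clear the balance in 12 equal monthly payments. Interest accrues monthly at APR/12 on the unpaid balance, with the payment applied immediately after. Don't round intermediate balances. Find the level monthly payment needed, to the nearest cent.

$1,182.56

Monthly rate r = 13%/12 = 1.08333% = 0.0108333.
Level-payment amortization: P = B₀·r / (1 − (1+r)^(−n)) = 13240.00·0.0108333 / (1 − 1.01083^(−12)).
Denominator 1 − (1+r)^(−12) = 0.121290459.
P = 143.433 / 0.121290459 ≈ 1182.56.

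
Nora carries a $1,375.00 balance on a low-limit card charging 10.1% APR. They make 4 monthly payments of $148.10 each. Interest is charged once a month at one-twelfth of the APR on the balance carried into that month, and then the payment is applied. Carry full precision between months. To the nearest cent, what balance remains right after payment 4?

$821.96

Monthly rate r = 10.1%/12 = 0.841667% = 0.00841667.
Each month: B ← B·(1+r) − $148.10.
Month 1: interest $11.57; balance after payment $1,238.47.
Month 2: interest $10.42; balance after payment $1,100.80.
Month 3: interest $9.27; balance after payment $961.96.
Month 4: interest $8.10; balance after payment $821.96.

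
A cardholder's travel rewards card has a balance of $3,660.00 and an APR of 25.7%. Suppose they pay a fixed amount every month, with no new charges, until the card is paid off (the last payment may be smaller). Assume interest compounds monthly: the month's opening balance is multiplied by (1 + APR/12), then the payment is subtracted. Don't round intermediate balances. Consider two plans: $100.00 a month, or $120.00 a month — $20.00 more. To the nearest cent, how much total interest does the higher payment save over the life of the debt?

Monthly rate r = 25.7%/12 = 2.14167% = 0.0214167.
At $100.00/mo: n = ⌈−ln(1 − rB₀/P)/ln(1+r)⌉ = 73 payments (last $28.83); total interest = total paid − $3,660.00 = $3,568.83.
At $120.00/mo: 50 payments (last $117.22); total interest $2,337.22.
Interest saved = $3,568.83 − $2,337.22 = $1,231.61.

$1,231.61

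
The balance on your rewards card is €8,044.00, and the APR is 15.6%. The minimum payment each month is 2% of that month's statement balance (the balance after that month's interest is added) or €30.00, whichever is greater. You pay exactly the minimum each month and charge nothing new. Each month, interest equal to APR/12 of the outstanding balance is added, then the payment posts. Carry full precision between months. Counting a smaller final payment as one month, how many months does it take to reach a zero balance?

312 months

Monthly rate r = 15.6%/12 = 1.3% = 0.013.
While 2% of the post-interest balance exceeds €30.00, each month B ← (B·(1+r))·(1 − 0.02), i.e. B shrinks by the factor (1+r)·0.98 = 0.99274.
This holds for months 1–233. Entering month 234 the balance is €1,472.82; 2% of the post-interest balance is now below €30.00, so the flat €30.00 minimum applies from here.
From month 234 a fixed €30.00 at rate r clears €1,472.82 in 79 more payments. Total: 233 + 79 = 312 months.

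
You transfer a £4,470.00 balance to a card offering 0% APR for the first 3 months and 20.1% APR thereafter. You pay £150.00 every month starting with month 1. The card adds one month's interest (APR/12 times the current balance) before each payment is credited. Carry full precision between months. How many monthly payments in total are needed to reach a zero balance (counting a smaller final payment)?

39 payments

Promo months 1–3 at r₀ = 0%/12 = 0; months 4+ at r₁ = 20.1%/12 = 0.01675.
After month 3 (no interest yet): B = £4,470.00 − 3·£150.00 = £4,020.00.
Then at r₁ with £150.00/mo: n₂ = −ln(1 − r₁·B/P)/ln(1+r₁) ≈ 35.87 → 36 more payments.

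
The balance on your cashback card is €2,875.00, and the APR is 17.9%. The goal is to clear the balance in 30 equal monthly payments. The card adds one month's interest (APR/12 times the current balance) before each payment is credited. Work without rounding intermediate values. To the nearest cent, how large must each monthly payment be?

€119.57

Monthly rate r = 17.9%/12 = 1.49167% = 0.0149167.
Level-payment amortization: P = B₀·r / (1 − (1+r)^(−n)) = 2875.00·0.0149167 / (1 − 1.01492^(−30)).
Denominator 1 − (1+r)^(−30) = 0.358659794.
P = 42.8854 / 0.358659794 ≈ 119.57.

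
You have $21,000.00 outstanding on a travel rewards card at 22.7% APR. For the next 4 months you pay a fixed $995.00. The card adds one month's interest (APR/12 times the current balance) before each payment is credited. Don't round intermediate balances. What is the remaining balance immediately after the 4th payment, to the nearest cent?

Monthly rate r = 22.7%/12 = 1.89167% = 0.0189167.
Each month: B ← B·(1+r) − $995.00.
Month 1: interest $397.25; balance after payment $20,402.25.
Month 2: interest $385.94; balance after payment $19,793.19.
Month 3: interest $374.42; balance after payment $19,172.61.
Month 4: interest $362.68; balance after payment $18,540.30.

$18,540.30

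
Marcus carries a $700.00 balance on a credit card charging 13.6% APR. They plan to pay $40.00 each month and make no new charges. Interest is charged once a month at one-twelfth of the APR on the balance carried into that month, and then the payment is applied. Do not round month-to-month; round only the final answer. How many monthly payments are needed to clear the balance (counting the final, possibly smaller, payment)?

Monthly rate r = 13.6%/12 = 1.13333% = 0.0113333.
Recurrence: B ← B·(1+r) − $40.00.
Month 1: interest $7.93; balance after payment $667.93.
Month 2: interest $7.57; balance after payment $635.50.
Closed form: n = −ln(1 − rB₀/P)/ln(1+r) = −ln(0.80167)/ln(1.01133) ≈ 19.616, so the balance reaches zero during payment 20.

20 payments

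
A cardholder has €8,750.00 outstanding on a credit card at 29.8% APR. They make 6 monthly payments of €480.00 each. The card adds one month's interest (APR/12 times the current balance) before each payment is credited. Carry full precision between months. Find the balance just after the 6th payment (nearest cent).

€7,072.59

Monthly rate r = 29.8%/12 = 2.48333% = 0.0248333.
Each month: B ← B·(1+r) − €480.00.
Month 1: interest €217.29; balance after payment €8,487.29.
Month 2: interest €210.77; balance after payment €8,218.06.
Month 3: interest €204.08; balance after payment €7,942.14.
Month 4: interest €197.23; balance after payment €7,659.37.
Month 5: interest €190.21; balance after payment €7,369.58.
Month 6: interest €183.01; balance after payment €7,072.59.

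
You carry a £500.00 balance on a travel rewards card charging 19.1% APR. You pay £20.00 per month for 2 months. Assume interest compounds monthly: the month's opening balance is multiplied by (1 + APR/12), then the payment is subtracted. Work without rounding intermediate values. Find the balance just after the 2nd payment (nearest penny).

Monthly rate r = 19.1%/12 = 1.59167% = 0.0159167.
Each month: B ← B·(1+r) − £20.00.
Month 1: interest £7.96; balance after payment £487.96.
Month 2: interest £7.77; balance after payment £475.73.

£475.73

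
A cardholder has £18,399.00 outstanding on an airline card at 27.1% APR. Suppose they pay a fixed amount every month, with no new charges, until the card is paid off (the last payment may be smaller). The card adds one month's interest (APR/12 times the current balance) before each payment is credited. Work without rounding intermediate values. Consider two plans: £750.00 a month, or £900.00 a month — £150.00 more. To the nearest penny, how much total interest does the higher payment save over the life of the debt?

Monthly rate r = 27.1%/12 = 2.25833% = 0.0225833.
At £750.00/mo: n = ⌈−ln(1 − rB₀/P)/ln(1+r)⌉ = 37 payments (last £119.08); total interest = total paid − £18,399.00 = £8,720.08.
At £900.00/mo: 28 payments (last £660.19); total interest £6,561.19.
Interest saved = £8,720.08 − £6,561.19 = £2,158.89.

£2,158.89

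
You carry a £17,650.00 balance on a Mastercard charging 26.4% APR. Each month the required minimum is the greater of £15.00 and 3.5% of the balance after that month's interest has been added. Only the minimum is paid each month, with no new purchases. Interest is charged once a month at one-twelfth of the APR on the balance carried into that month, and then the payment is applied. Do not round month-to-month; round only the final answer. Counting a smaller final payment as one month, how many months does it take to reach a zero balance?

314 months

Monthly rate r = 26.4%/12 = 2.2% = 0.022.
While 3.5% of the post-interest balance exceeds £15.00, each month B ← (B·(1+r))·(1 − 0.035), i.e. B shrinks by the factor (1+r)·0.965 = 0.98623.
This holds for months 1–270. Entering month 271 the balance is £417.70; 3.5% of the post-interest balance is now below £15.00, so the flat £15.00 minimum applies from here.
From month 271 a fixed £15.00 at rate r clears £417.70 in 44 more payments. Total: 270 + 44 = 314 months.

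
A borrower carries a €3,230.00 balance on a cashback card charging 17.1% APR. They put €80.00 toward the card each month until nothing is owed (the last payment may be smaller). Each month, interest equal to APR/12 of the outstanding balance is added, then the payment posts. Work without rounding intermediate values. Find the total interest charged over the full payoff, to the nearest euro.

€1,613

Monthly rate r = 17.1%/12 = 1.425% = 0.01425.
Payoff takes n = ⌈−ln(1 − rB₀/P)/ln(1+r)⌉ = ⌈60.531⌉ = 61 payments; the last is €42.60.
Total paid = 60·€80.00 + €42.60 = €4,842.60.
Total interest = total paid − principal = €4,842.60 − €3,230.00 = €1,612.60.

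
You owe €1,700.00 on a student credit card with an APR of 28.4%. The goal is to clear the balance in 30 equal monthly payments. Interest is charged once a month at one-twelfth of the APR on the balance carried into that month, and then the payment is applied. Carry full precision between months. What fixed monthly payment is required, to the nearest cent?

€79.78

Monthly rate r = 28.4%/12 = 2.36667% = 0.0236667.
Level-payment amortization: P = B₀·r / (1 − (1+r)^(−n)) = 1700.00·0.0236667 / (1 − 1.02367^(−30)).
Denominator 1 − (1+r)^(−30) = 0.504272344.
P = 40.2333 / 0.504272344 ≈ 79.78.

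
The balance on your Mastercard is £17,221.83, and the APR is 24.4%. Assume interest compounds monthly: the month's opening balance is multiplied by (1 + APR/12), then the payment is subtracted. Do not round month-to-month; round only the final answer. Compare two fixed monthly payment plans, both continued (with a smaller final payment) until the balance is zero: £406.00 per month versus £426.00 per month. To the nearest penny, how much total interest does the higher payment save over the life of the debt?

Monthly rate r = 24.4%/12 = 2.03333% = 0.0203333.
At £406.00/mo: n = ⌈−ln(1 − rB₀/P)/ln(1+r)⌉ = 99 payments (last £232.80); total interest = total paid − £17,221.83 = £22,798.97.
At £426.00/mo: 86 payments (last £319.18); total interest £19,307.35.
Interest saved = £22,798.97 − £19,307.35 = £3,491.62.

£3,491.62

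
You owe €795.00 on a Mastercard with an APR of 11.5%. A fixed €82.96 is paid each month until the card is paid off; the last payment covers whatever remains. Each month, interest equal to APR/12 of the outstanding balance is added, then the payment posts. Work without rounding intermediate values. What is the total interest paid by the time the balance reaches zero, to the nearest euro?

€43

Monthly rate r = 11.5%/12 = 0.958333% = 0.00958333.
Payoff takes n = ⌈−ln(1 − rB₀/P)/ln(1+r)⌉ = ⌈10.100⌉ = 11 payments; the last is €8.33.
Total paid = 10·€82.96 + €8.33 = €837.93.
Total interest = total paid − principal = €837.93 − €795.00 = €42.93.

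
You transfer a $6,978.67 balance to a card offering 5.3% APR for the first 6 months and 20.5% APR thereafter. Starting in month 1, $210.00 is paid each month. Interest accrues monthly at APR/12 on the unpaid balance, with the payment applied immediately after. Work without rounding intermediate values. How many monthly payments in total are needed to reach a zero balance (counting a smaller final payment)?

45 payments

Promo months 1–6 at r₀ = 5.3%/12 = 0.00441667; months 7+ at r₁ = 20.5%/12 = 0.0170833.
After month 6: iterate B ← B·(1+r₀) − $210.00 for 6 months → $5,891.66.
Then at r₁ with $210.00/mo: n₂ = −ln(1 − r₁·B/P)/ln(1+r₁) ≈ 38.52 → 39 more payments.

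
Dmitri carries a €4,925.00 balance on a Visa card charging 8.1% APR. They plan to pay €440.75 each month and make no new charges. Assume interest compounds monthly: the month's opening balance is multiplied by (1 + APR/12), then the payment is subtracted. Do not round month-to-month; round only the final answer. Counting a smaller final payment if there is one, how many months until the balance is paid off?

12 months

Monthly rate r = 8.1%/12 = 0.675% = 0.00675.
Recurrence: B ← B·(1+r) − €440.75.
Month 1: interest €33.24; balance after payment €4,517.49.
Month 2: interest €30.49; balance after payment €4,107.24.
Closed form: n = −ln(1 − rB₀/P)/ln(1+r) = −ln(0.92457)/ln(1.00675) ≈ 11.657, so the balance reaches zero during payment 12.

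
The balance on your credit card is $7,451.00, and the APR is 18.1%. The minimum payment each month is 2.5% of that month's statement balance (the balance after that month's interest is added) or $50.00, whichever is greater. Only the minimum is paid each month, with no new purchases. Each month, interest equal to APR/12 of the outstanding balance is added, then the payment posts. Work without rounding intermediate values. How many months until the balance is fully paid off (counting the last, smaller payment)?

189 months

Monthly rate r = 18.1%/12 = 1.50833% = 0.0150833.
While 2.5% of the post-interest balance exceeds $50.00, each month B ← (B·(1+r))·(1 − 0.025), i.e. B shrinks by the factor (1+r)·0.975 = 0.98971.
This holds for months 1–129. Entering month 130 the balance is $1,961.23; 2.5% of the post-interest balance is now below $50.00, so the flat $50.00 minimum applies from here.
From month 130 a fixed $50.00 at rate r clears $1,961.23 in 60 more payments. Total: 129 + 60 = 189 months.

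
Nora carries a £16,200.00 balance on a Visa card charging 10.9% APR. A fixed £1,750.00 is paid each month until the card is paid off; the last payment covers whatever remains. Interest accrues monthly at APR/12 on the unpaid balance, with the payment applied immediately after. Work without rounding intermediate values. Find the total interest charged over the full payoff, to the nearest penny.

£800.21

Monthly rate r = 10.9%/12 = 0.908333% = 0.00908333.
Payoff takes n = ⌈−ln(1 − rB₀/P)/ln(1+r)⌉ = ⌈9.713⌉ = 10 payments; the last is £1,250.21.
Total paid = 9·£1,750.00 + £1,250.21 = £17,000.21.
Total interest = total paid − principal = £17,000.21 − £16,200.00 = £800.21.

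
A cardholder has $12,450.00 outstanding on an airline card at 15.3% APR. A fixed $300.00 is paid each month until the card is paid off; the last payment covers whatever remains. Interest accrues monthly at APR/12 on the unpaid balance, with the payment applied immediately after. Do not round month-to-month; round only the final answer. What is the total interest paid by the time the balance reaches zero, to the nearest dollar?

Monthly rate r = 15.3%/12 = 1.275% = 0.01275.
Payoff takes n = ⌈−ln(1 − rB₀/P)/ln(1+r)⌉ = ⌈59.447⌉ = 60 payments; the last is $134.68.
Total paid = 59·$300.00 + $134.68 = $17,834.68.
Total interest = total paid − principal = $17,834.68 − $12,450.00 = $5,384.68.

$5,385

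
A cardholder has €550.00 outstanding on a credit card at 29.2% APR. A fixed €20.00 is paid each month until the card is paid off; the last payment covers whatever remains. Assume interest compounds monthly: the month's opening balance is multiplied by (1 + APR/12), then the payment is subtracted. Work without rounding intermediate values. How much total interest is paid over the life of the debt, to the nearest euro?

€370

Monthly rate r = 29.2%/12 = 2.43333% = 0.0243333.
Payoff takes n = ⌈−ln(1 − rB₀/P)/ln(1+r)⌉ = ⌈46.009⌉ = 47 payments; the last is €0.18.
Total paid = 46·€20.00 + €0.18 = €920.18.
Total interest = total paid − principal = €920.18 − €550.00 = €370.18.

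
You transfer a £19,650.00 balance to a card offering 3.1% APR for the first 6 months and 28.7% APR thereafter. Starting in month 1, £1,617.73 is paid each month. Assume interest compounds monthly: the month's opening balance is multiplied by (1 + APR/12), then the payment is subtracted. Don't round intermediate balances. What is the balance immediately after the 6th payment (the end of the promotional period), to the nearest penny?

Promo months 1–6 at r₀ = 3.1%/12 = 0.00258333; months 7+ at r₁ = 28.7%/12 = 0.0239167.
After month 6: iterate B ← B·(1+r₀) − £1,617.73 for 6 months → £10,187.27.

£10,187.27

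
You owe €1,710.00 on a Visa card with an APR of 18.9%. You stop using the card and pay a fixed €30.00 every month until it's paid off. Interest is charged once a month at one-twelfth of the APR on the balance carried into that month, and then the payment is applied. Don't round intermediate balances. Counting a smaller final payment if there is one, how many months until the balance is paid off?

Monthly rate r = 18.9%/12 = 1.575% = 0.01575.
Recurrence: B ← B·(1+r) − €30.00.
Month 1: interest €26.93; balance after payment €1,706.93.
Month 2: interest €26.88; balance after payment €1,703.82.
Closed form: n = −ln(1 − rB₀/P)/ln(1+r) = −ln(0.10225)/ln(1.01575) ≈ 145.920, so the balance reaches zero during payment 146.

146 months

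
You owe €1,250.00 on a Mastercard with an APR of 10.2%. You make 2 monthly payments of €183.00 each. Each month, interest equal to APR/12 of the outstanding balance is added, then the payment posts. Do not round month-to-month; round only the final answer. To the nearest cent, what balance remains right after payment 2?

€903.78

Monthly rate r = 10.2%/12 = 0.85% = 0.0085.
Each month: B ← B·(1+r) − €183.00.
Month 1: interest €10.62; balance after payment €1,077.62.
Month 2: interest €9.16; balance after payment €903.78.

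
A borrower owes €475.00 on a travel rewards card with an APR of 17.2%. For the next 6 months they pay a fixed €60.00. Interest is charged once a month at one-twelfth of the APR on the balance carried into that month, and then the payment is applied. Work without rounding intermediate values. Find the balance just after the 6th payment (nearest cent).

€144.19

Monthly rate r = 17.2%/12 = 1.43333% = 0.0143333.
Each month: B ← B·(1+r) − €60.00.
Month 1: interest €6.81; balance after payment €421.81.
Month 2: interest €6.05; balance after payment €367.85.
Month 3: interest €5.27; balance after payment €313.13.
Month 4: interest €4.49; balance after payment €257.61.
Month 5: interest €3.69; balance after payment €201.31.
Month 6: interest €2.89; balance after payment €144.19.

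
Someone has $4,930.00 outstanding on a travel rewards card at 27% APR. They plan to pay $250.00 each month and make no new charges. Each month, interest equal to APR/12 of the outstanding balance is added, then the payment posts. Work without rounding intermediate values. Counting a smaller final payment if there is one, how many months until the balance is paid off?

Monthly rate r = 27%/12 = 2.25% = 0.0225.
Recurrence: B ← B·(1+r) − $250.00.
Month 1: interest $110.92; balance after payment $4,790.93.
Month 2: interest $107.80; balance after payment $4,648.72.
Closed form: n = −ln(1 − rB₀/P)/ln(1+r) = −ln(0.5563)/ln(1.0225) ≈ 26.356, so the balance reaches zero during payment 27.

27 months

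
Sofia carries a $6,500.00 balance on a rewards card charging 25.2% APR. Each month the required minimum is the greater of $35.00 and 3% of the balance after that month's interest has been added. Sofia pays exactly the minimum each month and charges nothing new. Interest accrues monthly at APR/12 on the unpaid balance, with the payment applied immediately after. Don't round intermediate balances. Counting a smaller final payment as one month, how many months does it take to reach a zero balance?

236 months

Monthly rate r = 25.2%/12 = 2.1% = 0.021.
While 3% of the post-interest balance exceeds $35.00, each month B ← (B·(1+r))·(1 − 0.03), i.e. B shrinks by the factor (1+r)·0.97 = 0.99037.
This holds for months 1–180. Entering month 181 the balance is $1,138.83; 3% of the post-interest balance is now below $35.00, so the flat $35.00 minimum applies from here.
From month 181 a fixed $35.00 at rate r clears $1,138.83 in 56 more payments. Total: 180 + 56 = 236 months.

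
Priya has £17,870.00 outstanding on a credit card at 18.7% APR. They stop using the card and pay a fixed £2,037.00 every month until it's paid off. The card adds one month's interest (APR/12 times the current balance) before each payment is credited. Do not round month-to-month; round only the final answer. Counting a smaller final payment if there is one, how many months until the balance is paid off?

Monthly rate r = 18.7%/12 = 1.55833% = 0.0155833.
Recurrence: B ← B·(1+r) − £2,037.00.
Month 1: interest £278.47; balance after payment £16,111.47.
Month 2: interest £251.07; balance after payment £14,325.54.
Closed form: n = −ln(1 − rB₀/P)/ln(1+r) = −ln(0.86329)/ln(1.01558) ≈ 9.507, so the balance reaches zero during payment 10.

10 payments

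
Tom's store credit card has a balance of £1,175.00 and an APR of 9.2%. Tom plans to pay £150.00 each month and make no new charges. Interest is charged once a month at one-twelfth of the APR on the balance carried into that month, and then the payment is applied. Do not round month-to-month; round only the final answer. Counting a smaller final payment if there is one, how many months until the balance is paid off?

9 months

Monthly rate r = 9.2%/12 = 0.766667% = 0.00766667.
Recurrence: B ← B·(1+r) − £150.00.
Month 1: interest £9.01; balance after payment £1,034.01.
Month 2: interest £7.93; balance after payment £891.94.
Closed form: n = −ln(1 − rB₀/P)/ln(1+r) = −ln(0.93994)/ln(1.00767) ≈ 8.109, so the balance reaches zero during payment 9.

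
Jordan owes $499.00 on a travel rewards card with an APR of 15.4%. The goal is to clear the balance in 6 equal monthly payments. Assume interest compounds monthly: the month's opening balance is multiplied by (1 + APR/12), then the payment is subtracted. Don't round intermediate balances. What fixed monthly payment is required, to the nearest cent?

Monthly rate r = 15.4%/12 = 1.28333% = 0.0128333.
Level-payment amortization: P = B₀·r / (1 − (1+r)^(−n)) = 499.00·0.0128333 / (1 − 1.01283^(−6)).
Denominator 1 − (1+r)^(−6) = 0.0736564451.
P = 6.40383 / 0.0736564451 ≈ 86.94.

$86.94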